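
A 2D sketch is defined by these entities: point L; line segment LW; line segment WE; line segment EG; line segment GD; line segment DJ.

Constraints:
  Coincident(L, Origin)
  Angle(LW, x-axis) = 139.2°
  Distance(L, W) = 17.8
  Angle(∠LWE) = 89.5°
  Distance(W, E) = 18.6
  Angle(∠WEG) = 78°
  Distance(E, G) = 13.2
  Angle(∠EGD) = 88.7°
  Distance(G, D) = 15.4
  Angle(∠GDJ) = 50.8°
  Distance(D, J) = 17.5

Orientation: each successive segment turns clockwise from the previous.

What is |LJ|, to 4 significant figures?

24.03

L is at the origin; LW runs at 139.2° with length 17.8, so W = (-13.47, 11.63). ∠LWE = 89.5° gives WE at 48.70° from the x-axis; with |WE| = 18.6, E = (-1.198, 25.60). ∠WEG = 78.0° gives EG at -53.30° from the x-axis; with |EG| = 13.2, G = (6.690, 15.02). ∠EGD = 88.7° gives GD at -144.6° from the x-axis; with |GD| = 15.4, D = (-5.863, 6.100). ∠GDJ = 50.8° gives DJ at 86.20° from the x-axis; with |DJ| = 17.5, J = (-4.703, 23.56). Then |LJ| = |J − L| = 24.03.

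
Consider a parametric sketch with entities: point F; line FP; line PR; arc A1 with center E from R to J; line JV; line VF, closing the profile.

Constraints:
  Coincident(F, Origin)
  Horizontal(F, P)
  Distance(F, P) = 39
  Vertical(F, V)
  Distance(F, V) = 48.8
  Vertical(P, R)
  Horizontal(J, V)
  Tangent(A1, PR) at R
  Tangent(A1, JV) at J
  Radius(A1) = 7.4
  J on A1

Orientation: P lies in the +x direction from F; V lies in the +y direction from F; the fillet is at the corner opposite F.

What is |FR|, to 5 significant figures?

56.877

F is at the origin; F and P share the same y with |FP| = 39.0 and P on the +x side, so P = (39.000, 0.0000). FV is vertical with |FV| = 48.8 and V on the +y side, so V = (0.0000, 48.800). The virtual corner opposite F is at (39.000, 48.800). Since A1 is tangent to PR there, ER ⟂ PR and since A1 is tangent to JV there, EJ ⟂ JV, with radius 7.4, so the center E sits 7.4 in from both sides at E = (31.600, 41.400). That places the tangent points at R = (39.000, 41.400) on PR and J = (31.600, 48.800) on JV. Then |FR| = |R − F| = 56.877.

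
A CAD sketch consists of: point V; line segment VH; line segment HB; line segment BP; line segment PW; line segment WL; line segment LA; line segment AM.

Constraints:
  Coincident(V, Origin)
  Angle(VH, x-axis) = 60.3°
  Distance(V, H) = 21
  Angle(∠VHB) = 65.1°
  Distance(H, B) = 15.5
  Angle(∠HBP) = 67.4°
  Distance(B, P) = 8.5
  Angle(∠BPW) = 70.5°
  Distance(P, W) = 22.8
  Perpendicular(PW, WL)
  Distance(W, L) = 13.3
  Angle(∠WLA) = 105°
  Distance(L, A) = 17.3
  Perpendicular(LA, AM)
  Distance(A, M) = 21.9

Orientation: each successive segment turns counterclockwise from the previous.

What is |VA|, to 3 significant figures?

30.5

PW ⟂ WL, so WL runs at 127°; with |WL| = 13.3, L = (7.63, 35.8). ∠WLA = 105.0° gives LA at -158° from the x-axis; with |LA| = 17.3, A = (-8.37, 29.3). Then |VA| = |A − V| = 30.5.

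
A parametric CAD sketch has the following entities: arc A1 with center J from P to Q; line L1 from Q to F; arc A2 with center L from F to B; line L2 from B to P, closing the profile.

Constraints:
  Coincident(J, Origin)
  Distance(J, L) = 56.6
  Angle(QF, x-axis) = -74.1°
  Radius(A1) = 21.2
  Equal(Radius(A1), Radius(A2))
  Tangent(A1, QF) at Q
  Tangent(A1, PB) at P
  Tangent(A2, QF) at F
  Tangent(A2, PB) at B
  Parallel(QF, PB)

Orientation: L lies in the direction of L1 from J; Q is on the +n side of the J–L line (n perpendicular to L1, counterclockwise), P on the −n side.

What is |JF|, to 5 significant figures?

60.440

The slot axis is L1's direction at -74.1°, so u = (cos -74.1°, sin -74.1°) = (0.27396, -0.96174) and n = (−sin -74.1°, cos -74.1°) = (0.96174, 0.27396). J is at the origin and L lies 56.6 along u from J, so L = 56.6·u = (15.506, -54.435). Tangency of A1 to both parallel lines with radius 21.2 puts Q and P at J ± 21.2·n: Q = (20.389, 5.8079), P = (-20.389, -5.8079). Equal radii place F and B the same way about L: F = L + 21.2·n = (35.895, -48.627), B = L − 21.2·n = (-4.8828, -60.242). Then |JF| = |F − J| = 60.440.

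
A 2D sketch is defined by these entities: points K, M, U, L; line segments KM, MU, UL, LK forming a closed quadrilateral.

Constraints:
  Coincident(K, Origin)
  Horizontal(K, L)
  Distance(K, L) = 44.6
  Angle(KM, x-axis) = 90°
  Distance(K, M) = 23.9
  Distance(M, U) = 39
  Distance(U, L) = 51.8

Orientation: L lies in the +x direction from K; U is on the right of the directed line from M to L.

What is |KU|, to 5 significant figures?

15.611

K is at the origin; K and L share the same y with |KL| = 44.6 and L in +x, so L = (44.6, 0). KM runs at 90.0° with |KM| = 23.9, so M = (1.4635e-15, 23.900). U is determined by |MU| = 39.0 and |UL| = 51.8 together: it lies at the intersection of circle(M, 39.0) and circle(L, 51.8). With |ML| = 50.600, the foot of the radical line on ML is 13.815 from M and the perpendicular offset is √(39.0² − 13.815²) = 36.471. Taking the right-of-ML solution: U = (-5.0491, -14.772).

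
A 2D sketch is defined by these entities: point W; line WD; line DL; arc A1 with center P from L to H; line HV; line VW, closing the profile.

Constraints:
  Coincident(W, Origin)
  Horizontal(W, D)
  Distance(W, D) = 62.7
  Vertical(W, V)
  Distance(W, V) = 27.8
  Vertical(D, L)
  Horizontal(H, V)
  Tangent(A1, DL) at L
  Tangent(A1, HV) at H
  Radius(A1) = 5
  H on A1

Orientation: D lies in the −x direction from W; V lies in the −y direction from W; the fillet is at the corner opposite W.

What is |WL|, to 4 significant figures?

66.72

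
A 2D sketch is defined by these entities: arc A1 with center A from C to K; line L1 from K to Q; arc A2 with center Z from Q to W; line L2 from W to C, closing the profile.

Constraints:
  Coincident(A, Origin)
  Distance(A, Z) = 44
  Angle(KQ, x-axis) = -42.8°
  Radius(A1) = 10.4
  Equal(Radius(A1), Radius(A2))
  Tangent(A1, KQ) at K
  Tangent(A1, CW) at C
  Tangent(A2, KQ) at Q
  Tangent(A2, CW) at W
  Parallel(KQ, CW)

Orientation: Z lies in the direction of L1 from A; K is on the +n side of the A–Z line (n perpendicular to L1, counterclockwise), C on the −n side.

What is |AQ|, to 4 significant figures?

45.21

The slot axis is L1's direction at -42.8°, so u = (cos -42.8°, sin -42.8°) = (0.7337, -0.6794) and n = (−sin -42.8°, cos -42.8°) = (0.6794, 0.7337). A is at the origin and Z lies 44.0 along u from A, so Z = 44.0·u = (32.28, -29.90). Tangency of A1 to both parallel lines with radius 10.4 puts K and C at A ± 10.4·n: K = (7.066, 7.631), C = (-7.066, -7.631). Equal radii place Q and W the same way about Z: Q = Z + 10.4·n = (39.35, -22.26), W = Z − 10.4·n = (25.22, -37.53). Then |AQ| = |Q − A| = 45.21.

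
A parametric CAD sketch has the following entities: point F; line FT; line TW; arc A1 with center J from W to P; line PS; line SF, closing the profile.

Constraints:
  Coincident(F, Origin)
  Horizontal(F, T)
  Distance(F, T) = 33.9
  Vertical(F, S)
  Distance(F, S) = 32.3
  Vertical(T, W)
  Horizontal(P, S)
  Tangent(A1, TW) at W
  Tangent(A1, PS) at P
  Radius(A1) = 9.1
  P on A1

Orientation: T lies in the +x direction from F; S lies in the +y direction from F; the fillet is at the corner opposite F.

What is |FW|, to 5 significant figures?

41.079

F is at the origin; F and T share the same y with |FT| = 33.9 and T on the +x side, so T = (33.900, 0.0000). F and S share the same x with |FS| = 32.3 and S on the +y side, so S = (0.0000, 32.300). The virtual corner opposite F is at (33.900, 32.300). Since A1 is tangent to TW there, JW ⟂ TW and since A1 is tangent to PS there, JP ⟂ PS, with radius 9.1, so the center J sits 9.1 in from both sides at J = (24.800, 23.200). That places the tangent points at W = (33.900, 23.200) on TW and P = (24.800, 32.300) on PS. Then |FW| = |W − F| = 41.079.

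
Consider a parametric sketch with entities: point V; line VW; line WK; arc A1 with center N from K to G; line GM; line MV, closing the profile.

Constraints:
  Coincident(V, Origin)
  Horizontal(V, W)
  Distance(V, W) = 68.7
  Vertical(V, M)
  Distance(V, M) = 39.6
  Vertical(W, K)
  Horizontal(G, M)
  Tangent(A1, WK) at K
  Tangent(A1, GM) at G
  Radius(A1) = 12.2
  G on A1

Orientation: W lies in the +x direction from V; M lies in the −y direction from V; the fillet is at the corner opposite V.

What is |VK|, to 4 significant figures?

73.96

The virtual corner opposite V is at (68.70, -39.60). Since A1 is tangent to WK there, NK ⟂ WK and since A1 is tangent to GM there, NG ⟂ GM, with radius 12.2, so the center N sits 12.2 in from both sides at N = (56.50, -27.40). That places the tangent points at K = (68.70, -27.40) on WK and G = (56.50, -39.60) on GM. Then |VK| = |K − V| = 73.96.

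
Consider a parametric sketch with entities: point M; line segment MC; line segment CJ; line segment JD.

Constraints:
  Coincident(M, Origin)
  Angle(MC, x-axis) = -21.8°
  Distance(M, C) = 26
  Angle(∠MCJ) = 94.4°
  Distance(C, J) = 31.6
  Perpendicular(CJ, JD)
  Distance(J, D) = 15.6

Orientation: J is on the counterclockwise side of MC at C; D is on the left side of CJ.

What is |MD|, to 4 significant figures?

35.15

M is at the origin; MC runs at -21.8° with length 26.0, so C = 26.0·(cos -21.8°, sin -21.8°) = (24.14, -9.656). ∠MCJ = 94.4°, so CJ runs at -21.8° + (180° − 94.4°) = 63.80° from the x-axis; with |CJ| = 31.6, J = C + 31.6·(cos 63.80°, sin 63.80°) = (38.09, 18.70). CJ ⟂ JD; with |JD| = 15.6 on the left of CJ, D = J + 15.6·(-0.8973, 0.4415) = (24.09, 25.59). Then |MD| = |D − M| = 35.15.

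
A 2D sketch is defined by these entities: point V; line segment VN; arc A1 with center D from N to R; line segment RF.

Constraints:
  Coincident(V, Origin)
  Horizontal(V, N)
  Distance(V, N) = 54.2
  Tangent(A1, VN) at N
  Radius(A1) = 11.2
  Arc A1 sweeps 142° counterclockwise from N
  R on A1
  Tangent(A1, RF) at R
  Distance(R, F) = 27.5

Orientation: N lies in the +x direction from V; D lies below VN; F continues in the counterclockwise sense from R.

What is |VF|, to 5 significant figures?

78.252

V is at the origin; VN is horizontal with |VN| = 54.2 and N on the +x side, so N = (54.200, 0.0000). A1 meets VN tangentially, so DN is at right angles to VN, so D = N + (0, -11.2) = (54.200, -11.200). On A1, N sits at bearing 90° from D; a 142° counterclockwise sweep puts R at bearing 232°, so R = D + 11.2·(cos 232°, sin 232°) = (47.305, -20.026). Since A1 is tangent to RF there, DR ⟂ RF, so RF runs along (−sin 232°, cos 232°); with |RF| = 27.5, F = (68.975, -36.956). Then |VF| = |F − V| = 78.252.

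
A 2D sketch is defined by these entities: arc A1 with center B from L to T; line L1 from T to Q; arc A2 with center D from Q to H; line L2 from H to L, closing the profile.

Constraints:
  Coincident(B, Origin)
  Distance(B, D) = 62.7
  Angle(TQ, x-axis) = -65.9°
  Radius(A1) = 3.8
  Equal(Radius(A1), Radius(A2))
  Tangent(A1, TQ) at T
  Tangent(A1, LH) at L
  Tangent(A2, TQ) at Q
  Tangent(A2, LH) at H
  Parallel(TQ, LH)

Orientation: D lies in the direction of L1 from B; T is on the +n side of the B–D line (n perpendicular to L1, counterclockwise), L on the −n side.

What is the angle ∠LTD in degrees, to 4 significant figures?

86.53°

The slot axis is L1's direction at -65.9°, so u = (cos -65.9°, sin -65.9°) = (0.4083, -0.9128) and n = (−sin -65.9°, cos -65.9°) = (0.9128, 0.4083). B is at the origin and D lies 62.7 along u from B, so D = 62.7·u = (25.60, -57.23). Tangency of A1 to both parallel lines with radius 3.8 puts T and L at B ± 3.8·n: T = (3.469, 1.552), L = (-3.469, -1.552). Then cos ∠LTD = TL·TD / (|TL||TD|), giving 86.53°.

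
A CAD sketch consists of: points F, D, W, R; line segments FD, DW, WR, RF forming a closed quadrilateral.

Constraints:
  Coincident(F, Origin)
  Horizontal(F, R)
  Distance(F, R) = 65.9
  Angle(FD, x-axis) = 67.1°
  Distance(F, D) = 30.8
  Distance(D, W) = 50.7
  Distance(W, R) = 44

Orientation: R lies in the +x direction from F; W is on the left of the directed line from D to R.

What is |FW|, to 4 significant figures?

74.46

Checks: |DW| = 50.70 ✓; |WR| = 44.00 ✓.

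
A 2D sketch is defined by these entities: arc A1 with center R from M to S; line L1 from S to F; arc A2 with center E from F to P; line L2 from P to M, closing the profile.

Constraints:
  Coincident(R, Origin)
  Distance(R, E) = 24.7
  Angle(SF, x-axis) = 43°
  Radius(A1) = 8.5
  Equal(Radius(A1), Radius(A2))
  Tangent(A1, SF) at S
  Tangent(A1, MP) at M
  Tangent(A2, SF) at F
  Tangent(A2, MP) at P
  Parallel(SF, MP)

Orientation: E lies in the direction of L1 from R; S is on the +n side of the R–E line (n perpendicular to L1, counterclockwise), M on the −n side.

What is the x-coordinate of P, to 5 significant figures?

23.861

Tangency of A1 to both parallel lines with radius 8.5 puts S and M at R ± 8.5·n: S = (-5.7970, 6.2165), M = (5.7970, -6.2165). Equal radii place F and P the same way about E: F = E + 8.5·n = (12.267, 23.062), P = E − 8.5·n = (23.861, 10.629). So P.x = 23.861.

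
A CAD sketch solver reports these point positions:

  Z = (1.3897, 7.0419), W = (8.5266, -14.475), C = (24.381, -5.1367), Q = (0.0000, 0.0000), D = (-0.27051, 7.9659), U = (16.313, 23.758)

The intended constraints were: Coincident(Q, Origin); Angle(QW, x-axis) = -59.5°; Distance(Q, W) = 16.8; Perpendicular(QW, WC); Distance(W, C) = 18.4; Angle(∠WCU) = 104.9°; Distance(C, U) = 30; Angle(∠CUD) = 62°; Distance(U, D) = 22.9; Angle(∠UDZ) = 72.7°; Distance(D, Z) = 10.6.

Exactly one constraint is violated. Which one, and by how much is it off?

Distance(D, Z) = 10.6 — off by 8.70.

Q = (0.00, 0.00) ✓; QW at -59.50° ✓; |QW| = 16.80 ✓; ∠(QW, WC) = 90.00° ✓; |WC| = 18.40 ✓; ∠WCU = 104.9° ✓; |CU| = 30.00 ✓; ∠CUD = 62.00° ✓; |UD| = 22.90 ✓; ∠UDZ = 72.70° ✓; |DZ| = 1.900 ✗.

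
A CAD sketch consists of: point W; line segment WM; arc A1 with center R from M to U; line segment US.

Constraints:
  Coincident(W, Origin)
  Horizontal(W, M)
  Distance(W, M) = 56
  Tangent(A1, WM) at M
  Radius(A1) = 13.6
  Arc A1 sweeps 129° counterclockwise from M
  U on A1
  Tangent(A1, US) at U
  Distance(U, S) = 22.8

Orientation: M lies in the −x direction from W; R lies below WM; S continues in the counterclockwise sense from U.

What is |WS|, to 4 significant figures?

65.71

On A1, M sits at bearing 90° from R; a 129° counterclockwise sweep puts U at bearing 219°, so U = R + 13.6·(cos 219°, sin 219°) = (-66.57, -22.16). Tangency of A1 to US means the radius RU is perpendicular to US, so US runs along (−sin 219°, cos 219°); with |US| = 22.8, S = (-52.22, -39.88). Then |WS| = |S − W| = 65.71.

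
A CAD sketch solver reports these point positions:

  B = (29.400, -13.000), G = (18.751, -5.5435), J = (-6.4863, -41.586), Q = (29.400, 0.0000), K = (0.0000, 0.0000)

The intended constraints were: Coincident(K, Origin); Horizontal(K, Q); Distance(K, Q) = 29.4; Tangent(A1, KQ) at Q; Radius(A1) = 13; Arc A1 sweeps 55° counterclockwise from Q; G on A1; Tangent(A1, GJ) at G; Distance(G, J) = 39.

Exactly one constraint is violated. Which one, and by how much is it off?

Distance(G, J) = 39 — off by 5.00.

K = (0.00, 0.00) ✓; K.y = 0.00, Q.y = 0.00 ✓; |KQ| = 29.40 ✓; ∠(BQ, QK) = 90.00° ✓; |BQ| = 13.00 ✓; bearing(B→G) − bearing(B→Q) = 55.00° ✓; |BG| = 13.00 ✓; ∠(BG, GJ) = 90.00° ✓; |GJ| = 44.00 ✗.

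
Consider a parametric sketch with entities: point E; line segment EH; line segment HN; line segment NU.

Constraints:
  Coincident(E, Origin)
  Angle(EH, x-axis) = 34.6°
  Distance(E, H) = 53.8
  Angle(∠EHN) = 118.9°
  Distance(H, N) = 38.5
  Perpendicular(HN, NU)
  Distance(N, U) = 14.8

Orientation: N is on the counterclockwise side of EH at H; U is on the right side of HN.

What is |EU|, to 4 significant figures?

89.40

∠EHN = 118.9°, so HN runs at 34.6° + (180° − 118.9°) = 95.70° from the x-axis; with |HN| = 38.5, N = H + 38.5·(cos 95.70°, sin 95.70°) = (40.46, 68.86). HN is perpendicular to NU; with |NU| = 14.8 on the right of HN, U = N + 14.8·(0.9951, 0.09932) = (55.19, 70.33). Then |EU| = |U − E| = 89.40.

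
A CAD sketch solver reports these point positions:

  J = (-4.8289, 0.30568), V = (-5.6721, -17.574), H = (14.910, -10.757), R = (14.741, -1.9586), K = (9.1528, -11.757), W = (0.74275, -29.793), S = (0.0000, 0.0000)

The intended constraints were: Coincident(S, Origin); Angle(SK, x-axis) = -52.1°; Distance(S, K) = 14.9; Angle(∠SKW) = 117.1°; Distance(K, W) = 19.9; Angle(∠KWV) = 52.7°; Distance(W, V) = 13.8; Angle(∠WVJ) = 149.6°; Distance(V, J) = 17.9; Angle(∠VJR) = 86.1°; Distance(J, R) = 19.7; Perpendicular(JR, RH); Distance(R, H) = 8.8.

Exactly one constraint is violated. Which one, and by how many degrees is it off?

Perpendicular(JR, RH) — off by 7.70°.

S = (0.00, 0.00) ✓; SK at -52.10° ✓; |SK| = 14.90 ✓; ∠SKW = 117.1° ✓; |KW| = 19.90 ✓; ∠KWV = 52.70° ✓; |WV| = 13.80 ✓; ∠WVJ = 149.6° ✓; |VJ| = 17.90 ✓; ∠VJR = 86.10° ✓; |JR| = 19.70 ✓; ∠(JR, RH) = 82.30° ✗; |RH| = 8.800 ✓.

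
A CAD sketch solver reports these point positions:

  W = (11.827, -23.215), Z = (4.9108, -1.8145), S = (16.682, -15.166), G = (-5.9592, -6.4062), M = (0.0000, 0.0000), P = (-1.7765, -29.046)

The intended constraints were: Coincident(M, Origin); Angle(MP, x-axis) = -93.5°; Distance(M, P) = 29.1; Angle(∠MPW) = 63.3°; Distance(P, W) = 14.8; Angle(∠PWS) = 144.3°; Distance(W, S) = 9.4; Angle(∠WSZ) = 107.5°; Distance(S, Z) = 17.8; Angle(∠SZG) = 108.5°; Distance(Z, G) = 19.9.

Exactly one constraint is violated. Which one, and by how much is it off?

Distance(Z, G) = 19.9 — off by 8.10.

M = (0.00, 0.00) ✓; MP at -93.50° ✓; |MP| = 29.10 ✓; ∠MPW = 63.30° ✓; |PW| = 14.80 ✓; ∠PWS = 144.3° ✓; |WS| = 9.400 ✓; ∠WSZ = 107.5° ✓; |SZ| = 17.80 ✓; ∠SZG = 108.5° ✓; |ZG| = 11.80 ✗.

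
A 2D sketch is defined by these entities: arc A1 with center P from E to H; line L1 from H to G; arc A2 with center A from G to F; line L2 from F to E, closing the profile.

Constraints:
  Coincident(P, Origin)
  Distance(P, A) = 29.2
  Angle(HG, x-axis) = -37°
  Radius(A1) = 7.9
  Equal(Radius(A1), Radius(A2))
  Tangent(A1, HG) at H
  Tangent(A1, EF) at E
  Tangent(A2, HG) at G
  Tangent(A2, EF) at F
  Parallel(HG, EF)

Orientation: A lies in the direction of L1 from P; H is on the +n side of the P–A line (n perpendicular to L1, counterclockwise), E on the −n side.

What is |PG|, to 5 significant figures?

30.250

The slot axis is L1's direction at -37.0°, so u = (cos -37.0°, sin -37.0°) = (0.79864, -0.60182) and n = (−sin -37.0°, cos -37.0°) = (0.60182, 0.79864). P is at the origin and A lies 29.2 along u from P, so A = 29.2·u = (23.320, -17.573). Tangency of A1 to both parallel lines with radius 7.9 puts H and E at P ± 7.9·n: H = (4.7543, 6.3092), E = (-4.7543, -6.3092). Equal radii place G and F the same way about A: G = A + 7.9·n = (28.074, -11.264), F = A − 7.9·n = (18.566, -23.882). Then |PG| = |G − P| = 30.250.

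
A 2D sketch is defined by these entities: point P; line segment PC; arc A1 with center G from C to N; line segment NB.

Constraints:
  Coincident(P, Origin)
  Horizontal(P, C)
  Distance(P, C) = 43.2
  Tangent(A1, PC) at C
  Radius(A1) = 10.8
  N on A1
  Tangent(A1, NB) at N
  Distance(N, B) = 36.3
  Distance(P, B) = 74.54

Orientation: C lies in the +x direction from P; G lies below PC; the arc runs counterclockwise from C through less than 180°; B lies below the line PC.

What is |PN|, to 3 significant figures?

39.5

Checks: |GN| = 10.80 ✓; ∠(GN, NB) = 90.00° ✓; |NB| = 36.30 ✓; |PB| = 74.54 ✓.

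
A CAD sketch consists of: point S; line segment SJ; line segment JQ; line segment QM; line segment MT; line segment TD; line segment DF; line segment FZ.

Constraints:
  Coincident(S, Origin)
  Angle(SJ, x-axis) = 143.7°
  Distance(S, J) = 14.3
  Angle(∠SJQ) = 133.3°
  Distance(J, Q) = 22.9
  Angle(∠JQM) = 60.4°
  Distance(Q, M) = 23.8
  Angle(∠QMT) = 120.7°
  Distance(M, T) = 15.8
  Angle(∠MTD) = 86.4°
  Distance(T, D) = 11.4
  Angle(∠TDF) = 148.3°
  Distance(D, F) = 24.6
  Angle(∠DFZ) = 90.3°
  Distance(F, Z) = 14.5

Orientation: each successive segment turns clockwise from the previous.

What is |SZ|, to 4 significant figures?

34.11

S is at the origin; SJ runs at 143.7° with length 14.3, so J = (-11.52, 8.466). ∠SJQ = 133.3° gives JQ at 97.00° from the x-axis; with |JQ| = 22.9, Q = (-14.32, 31.20). ∠JQM = 60.4° gives QM at -22.60° from the x-axis; with |QM| = 23.8, M = (7.657, 22.05). ∠QMT = 120.7° gives MT at -81.90° from the x-axis; with |MT| = 15.8, T = (9.883, 6.406). ∠MTD = 86.4° gives TD at -175.5° from the x-axis; with |TD| = 11.4, D = (-1.482, 5.512). ∠TDF = 148.3° gives DF at 152.8° from the x-axis; with |DF| = 24.6, F = (-23.36, 16.76). ∠DFZ = 90.3° gives FZ at 63.10° from the x-axis; with |FZ| = 14.5, Z = (-16.80, 29.69). Then |SZ| = |Z − S| = 34.11.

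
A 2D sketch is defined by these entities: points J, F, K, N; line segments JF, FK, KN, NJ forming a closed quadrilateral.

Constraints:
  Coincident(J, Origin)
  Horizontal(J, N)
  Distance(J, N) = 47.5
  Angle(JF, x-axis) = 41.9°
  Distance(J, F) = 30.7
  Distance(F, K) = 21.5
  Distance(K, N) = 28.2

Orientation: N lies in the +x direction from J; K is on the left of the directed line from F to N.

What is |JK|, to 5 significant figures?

51.277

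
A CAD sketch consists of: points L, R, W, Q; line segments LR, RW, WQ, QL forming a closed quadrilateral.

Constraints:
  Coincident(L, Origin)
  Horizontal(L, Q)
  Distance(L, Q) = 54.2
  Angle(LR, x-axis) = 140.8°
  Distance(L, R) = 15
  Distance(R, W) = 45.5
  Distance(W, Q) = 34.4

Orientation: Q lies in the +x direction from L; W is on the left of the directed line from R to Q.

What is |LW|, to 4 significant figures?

40.08

L is at the origin; L and Q share the same y with |LQ| = 54.2 and Q in +x, so Q = (54.2, 0). LR runs at 140.8° with |LR| = 15.0, so R = (-11.62, 9.480). W is determined by |RW| = 45.5 and |WQ| = 34.4 together: it lies at the intersection of circle(R, 45.5) and circle(Q, 34.4). With |RQ| = 66.50, the foot of the radical line on RQ is 39.92 from R and the perpendicular offset is √(45.5² − 39.92²) = 21.83. Taking the left-of-RQ solution: W = (31.00, 25.40).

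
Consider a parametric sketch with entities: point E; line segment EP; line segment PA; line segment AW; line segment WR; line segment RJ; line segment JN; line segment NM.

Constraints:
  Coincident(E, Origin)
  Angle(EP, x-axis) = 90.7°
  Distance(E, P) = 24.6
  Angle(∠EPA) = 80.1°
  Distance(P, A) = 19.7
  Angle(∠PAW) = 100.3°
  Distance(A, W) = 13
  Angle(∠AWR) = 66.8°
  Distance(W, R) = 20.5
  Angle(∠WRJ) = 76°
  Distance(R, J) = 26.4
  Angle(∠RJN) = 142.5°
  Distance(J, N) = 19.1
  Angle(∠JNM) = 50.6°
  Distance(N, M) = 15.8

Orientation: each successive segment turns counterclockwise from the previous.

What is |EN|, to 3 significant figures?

54.9

E is at the origin; EP runs at 90.7° with length 24.6, so P = (-0.301, 24.6). ∠EPA = 80.1° gives PA at -169° from the x-axis; with |PA| = 19.7, A = (-19.7, 21.0). ∠PAW = 100.3° gives AW at -89.7° from the x-axis; with |AW| = 13.0, W = (-19.6, 7.97). ∠AWR = 66.8° gives WR at 23.5° from the x-axis; with |WR| = 20.5, R = (-0.797, 16.1). ∠WRJ = 76.0° gives RJ at 128° from the x-axis; with |RJ| = 26.4, J = (-16.9, 37.1). ∠RJN = 142.5° gives JN at 165° from the x-axis; with |JN| = 19.1, N = (-35.3, 42.0). Then |EN| = |N − E| = 54.9.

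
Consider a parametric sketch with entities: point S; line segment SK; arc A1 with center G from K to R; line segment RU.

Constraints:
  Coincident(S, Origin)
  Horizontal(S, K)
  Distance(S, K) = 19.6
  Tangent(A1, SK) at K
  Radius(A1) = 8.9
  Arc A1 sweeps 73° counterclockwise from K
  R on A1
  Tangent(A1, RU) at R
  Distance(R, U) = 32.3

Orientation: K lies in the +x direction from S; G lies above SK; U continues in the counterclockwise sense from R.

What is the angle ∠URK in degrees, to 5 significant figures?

143.50°

On A1, K sits at bearing -90° from G; a 73° counterclockwise sweep puts R at bearing -17°, so R = G + 8.9·(cos -17°, sin -17°) = (28.111, 6.2979). The tangent condition forces GR to be normal to RU, so RU runs along (−sin -17°, cos -17°); with |RU| = 32.3, U = (37.555, 37.187). Then cos ∠URK = RU·RK / (|RU||RK|), giving 143.50°.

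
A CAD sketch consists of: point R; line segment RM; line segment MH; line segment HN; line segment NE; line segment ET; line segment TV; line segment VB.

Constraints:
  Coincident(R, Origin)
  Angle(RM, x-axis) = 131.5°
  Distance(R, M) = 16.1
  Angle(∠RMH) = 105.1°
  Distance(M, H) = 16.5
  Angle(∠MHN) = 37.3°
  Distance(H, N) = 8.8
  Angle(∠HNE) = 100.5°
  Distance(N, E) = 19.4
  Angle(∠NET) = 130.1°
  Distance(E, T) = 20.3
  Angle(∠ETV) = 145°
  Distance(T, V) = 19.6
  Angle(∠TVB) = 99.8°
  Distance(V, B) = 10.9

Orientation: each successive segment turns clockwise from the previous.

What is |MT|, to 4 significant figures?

28.29

∠HNE = 100.5° gives NE at -165.6° from the x-axis; with |NE| = 19.4, E = (-19.78, 12.23). ∠NET = 130.1° gives ET at 144.5° from the x-axis; with |ET| = 20.3, T = (-36.30, 24.02). Then |MT| = |T − M| = 28.29.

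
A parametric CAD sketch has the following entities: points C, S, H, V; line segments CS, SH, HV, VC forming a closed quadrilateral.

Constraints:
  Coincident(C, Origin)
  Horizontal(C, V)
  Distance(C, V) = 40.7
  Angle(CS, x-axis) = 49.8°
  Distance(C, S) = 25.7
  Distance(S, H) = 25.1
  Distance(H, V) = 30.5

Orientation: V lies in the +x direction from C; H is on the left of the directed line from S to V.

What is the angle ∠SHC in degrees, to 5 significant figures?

12.258°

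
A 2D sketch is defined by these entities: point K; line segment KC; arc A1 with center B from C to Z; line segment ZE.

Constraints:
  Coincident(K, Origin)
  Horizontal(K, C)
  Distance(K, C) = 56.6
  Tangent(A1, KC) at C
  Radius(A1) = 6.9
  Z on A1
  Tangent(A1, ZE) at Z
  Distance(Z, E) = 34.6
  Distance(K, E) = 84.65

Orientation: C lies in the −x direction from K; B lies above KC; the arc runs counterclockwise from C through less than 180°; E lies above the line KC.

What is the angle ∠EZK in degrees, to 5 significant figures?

148.79°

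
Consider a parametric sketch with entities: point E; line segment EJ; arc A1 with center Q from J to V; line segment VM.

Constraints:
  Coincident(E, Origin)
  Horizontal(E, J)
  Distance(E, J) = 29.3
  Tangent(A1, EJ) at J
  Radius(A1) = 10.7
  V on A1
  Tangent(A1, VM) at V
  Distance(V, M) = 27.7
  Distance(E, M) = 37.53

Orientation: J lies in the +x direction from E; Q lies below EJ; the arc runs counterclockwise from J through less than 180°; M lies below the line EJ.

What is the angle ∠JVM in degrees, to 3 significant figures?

141°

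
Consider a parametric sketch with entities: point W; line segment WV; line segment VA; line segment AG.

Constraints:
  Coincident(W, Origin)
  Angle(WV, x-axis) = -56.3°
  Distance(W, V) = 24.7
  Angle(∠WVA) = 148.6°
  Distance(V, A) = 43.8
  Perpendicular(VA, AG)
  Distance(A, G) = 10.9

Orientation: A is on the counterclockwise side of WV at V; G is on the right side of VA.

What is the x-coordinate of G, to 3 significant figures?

48.8

W is at the origin; WV runs at -56.3° with length 24.7, so V = 24.7·(cos -56.3°, sin -56.3°) = (13.7, -20.5). ∠WVA = 148.6°, so VA runs at -56.3° + (180° − 148.6°) = -24.9° from the x-axis; with |VA| = 43.8, A = V + 43.8·(cos -24.9°, sin -24.9°) = (53.4, -39.0). VA ⟂ AG; with |AG| = 10.9 on the right of VA, G = A + 10.9·(-0.421, -0.907) = (48.8, -48.9). So G.x = 48.8.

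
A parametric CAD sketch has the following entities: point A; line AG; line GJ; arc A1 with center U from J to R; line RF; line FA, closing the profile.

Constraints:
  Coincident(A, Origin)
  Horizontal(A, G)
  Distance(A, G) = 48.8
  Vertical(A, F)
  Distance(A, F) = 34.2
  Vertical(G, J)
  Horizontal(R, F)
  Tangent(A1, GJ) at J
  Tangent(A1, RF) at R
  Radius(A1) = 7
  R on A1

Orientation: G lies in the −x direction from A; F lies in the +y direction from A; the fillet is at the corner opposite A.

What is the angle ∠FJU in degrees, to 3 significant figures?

8.16°

A is at the origin; A and G share the same y with |AG| = 48.8 and G on the −x side, so G = (-48.8, 0.00). A and F share the same x with |AF| = 34.2 and F on the +y side, so F = (0.00, 34.2). The virtual corner opposite A is at (-48.8, 34.2). Since A1 is tangent to GJ there, UJ ⟂ GJ and A1 meets RF tangentially, so UR is at right angles to RF, with radius 7.0, so the center U sits 7.0 in from both sides at U = (-41.8, 27.2). That places the tangent points at J = (-48.8, 27.2) on GJ and R = (-41.8, 34.2) on RF. Then cos ∠FJU = JF·JU / (|JF||JU|), giving 8.16°.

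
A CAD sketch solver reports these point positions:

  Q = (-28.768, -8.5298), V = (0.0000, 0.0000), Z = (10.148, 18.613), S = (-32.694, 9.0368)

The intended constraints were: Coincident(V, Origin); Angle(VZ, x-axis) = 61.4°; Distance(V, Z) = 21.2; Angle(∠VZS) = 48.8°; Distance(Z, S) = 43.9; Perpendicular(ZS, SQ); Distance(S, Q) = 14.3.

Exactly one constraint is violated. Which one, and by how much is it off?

Distance(S, Q) = 14.3 — off by 3.70.

V = (0.00, 0.00) ✓; VZ at 61.40° ✓; |VZ| = 21.20 ✓; ∠VZS = 48.80° ✓; |ZS| = 43.90 ✓; ∠(ZS, SQ) = 90.00° ✓; |SQ| = 18.00 ✗.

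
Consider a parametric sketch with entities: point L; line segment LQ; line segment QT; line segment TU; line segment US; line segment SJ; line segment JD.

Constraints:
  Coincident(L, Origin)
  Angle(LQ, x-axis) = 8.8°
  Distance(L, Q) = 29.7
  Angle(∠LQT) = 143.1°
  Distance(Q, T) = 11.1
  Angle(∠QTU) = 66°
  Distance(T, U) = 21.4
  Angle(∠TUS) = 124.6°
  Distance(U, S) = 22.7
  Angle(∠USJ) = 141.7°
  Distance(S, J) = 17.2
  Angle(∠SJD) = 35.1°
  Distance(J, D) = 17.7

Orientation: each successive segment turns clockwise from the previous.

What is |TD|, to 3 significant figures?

31.7

∠USJ = 141.7° gives SJ at 124° from the x-axis; with |SJ| = 17.2, J = (-9.06, 7.22). ∠SJD = 35.1° gives JD at -20.7° from the x-axis; with |JD| = 17.7, D = (7.50, 0.965). Then |TD| = |D − T| = 31.7.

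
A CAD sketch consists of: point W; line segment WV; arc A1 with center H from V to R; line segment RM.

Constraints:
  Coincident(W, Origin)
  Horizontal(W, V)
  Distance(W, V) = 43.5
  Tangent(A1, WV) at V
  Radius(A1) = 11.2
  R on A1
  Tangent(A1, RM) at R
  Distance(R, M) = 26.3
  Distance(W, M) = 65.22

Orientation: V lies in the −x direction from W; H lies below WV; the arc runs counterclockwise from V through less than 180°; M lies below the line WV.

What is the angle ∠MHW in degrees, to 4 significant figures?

123.5°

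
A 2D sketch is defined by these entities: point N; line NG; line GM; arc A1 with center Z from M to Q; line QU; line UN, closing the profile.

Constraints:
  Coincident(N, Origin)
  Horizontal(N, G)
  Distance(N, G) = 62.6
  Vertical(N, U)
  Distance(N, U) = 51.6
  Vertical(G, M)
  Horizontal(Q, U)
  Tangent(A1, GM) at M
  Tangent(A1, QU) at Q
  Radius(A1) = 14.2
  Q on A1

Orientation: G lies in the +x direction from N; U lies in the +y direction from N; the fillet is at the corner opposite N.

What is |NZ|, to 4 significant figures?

61.17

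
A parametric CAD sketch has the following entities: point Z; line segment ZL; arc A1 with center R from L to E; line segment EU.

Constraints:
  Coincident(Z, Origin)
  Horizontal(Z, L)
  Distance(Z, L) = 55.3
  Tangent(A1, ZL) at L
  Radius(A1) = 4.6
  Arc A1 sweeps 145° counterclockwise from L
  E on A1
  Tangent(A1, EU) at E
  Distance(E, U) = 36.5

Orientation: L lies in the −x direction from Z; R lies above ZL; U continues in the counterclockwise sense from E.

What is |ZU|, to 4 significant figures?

87.61

Z is at the origin; Z and L share the same y with |ZL| = 55.3 and L on the −x side, so L = (-55.30, 0.000). Since A1 is tangent to ZL there, RL ⟂ ZL, so R = L + (0, 4.6) = (-55.30, 4.600). On A1, L sits at bearing -90° from R; a 145° counterclockwise sweep puts E at bearing 55°, so E = R + 4.6·(cos 55°, sin 55°) = (-52.66, 8.368). A1 meets EU tangentially, so RE is at right angles to EU, so EU runs along (−sin 55°, cos 55°); with |EU| = 36.5, U = (-82.56, 29.30). Then |ZU| = |U − Z| = 87.61.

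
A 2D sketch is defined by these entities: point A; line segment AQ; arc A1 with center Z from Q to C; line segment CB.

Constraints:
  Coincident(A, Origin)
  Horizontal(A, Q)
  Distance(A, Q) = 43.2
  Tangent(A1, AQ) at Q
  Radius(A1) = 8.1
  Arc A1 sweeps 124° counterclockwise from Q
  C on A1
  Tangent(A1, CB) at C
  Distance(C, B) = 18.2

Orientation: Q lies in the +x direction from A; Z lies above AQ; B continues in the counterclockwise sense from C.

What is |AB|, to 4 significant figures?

48.45

A is at the origin; AQ is horizontal with |AQ| = 43.2 and Q on the +x side, so Q = (43.20, 0.000). A1 meets AQ tangentially, so ZQ is at right angles to AQ, so Z = Q + (0, 8.1) = (43.20, 8.100). On A1, Q sits at bearing -90° from Z; a 124° counterclockwise sweep puts C at bearing 34°, so C = Z + 8.1·(cos 34°, sin 34°) = (49.92, 12.63). Since A1 is tangent to CB there, ZC ⟂ CB, so CB runs along (−sin 34°, cos 34°); with |CB| = 18.2, B = (39.74, 27.72). Then |AB| = |B − A| = 48.45.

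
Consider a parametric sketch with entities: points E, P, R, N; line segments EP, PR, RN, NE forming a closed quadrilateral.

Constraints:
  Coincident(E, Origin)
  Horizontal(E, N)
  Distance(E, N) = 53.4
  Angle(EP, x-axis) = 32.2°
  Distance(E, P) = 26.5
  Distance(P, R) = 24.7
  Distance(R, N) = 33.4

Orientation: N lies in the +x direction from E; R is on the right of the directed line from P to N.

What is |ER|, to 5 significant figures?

24.151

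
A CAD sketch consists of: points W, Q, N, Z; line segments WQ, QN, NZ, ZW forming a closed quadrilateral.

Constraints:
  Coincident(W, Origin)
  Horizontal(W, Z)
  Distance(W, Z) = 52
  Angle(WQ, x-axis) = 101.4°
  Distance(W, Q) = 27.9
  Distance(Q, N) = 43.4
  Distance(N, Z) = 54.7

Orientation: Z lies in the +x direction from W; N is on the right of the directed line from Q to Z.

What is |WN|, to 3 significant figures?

15.8

Checks: |QN| = 43.40 ✓; |NZ| = 54.70 ✓.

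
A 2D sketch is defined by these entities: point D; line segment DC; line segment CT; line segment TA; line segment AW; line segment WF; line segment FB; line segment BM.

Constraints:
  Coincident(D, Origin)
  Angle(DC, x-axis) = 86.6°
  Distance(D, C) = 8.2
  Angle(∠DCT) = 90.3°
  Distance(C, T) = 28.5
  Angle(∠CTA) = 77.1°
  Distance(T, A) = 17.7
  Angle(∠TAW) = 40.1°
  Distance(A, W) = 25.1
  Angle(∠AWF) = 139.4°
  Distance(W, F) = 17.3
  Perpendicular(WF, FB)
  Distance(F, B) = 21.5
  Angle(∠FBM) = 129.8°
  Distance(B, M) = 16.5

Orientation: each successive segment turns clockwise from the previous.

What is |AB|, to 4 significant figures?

36.72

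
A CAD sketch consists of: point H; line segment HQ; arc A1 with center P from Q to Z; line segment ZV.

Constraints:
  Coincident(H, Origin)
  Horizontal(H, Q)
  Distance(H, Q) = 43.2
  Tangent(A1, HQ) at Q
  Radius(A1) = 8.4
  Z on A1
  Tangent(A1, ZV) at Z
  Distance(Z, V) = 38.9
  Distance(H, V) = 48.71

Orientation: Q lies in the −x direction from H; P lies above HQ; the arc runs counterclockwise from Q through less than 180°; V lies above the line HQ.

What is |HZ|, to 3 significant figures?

35.7

Checks: |PZ| = 8.400 ✓; ∠(PZ, ZV) = 90.00° ✓; |ZV| = 38.90 ✓; |HV| = 48.71 ✓.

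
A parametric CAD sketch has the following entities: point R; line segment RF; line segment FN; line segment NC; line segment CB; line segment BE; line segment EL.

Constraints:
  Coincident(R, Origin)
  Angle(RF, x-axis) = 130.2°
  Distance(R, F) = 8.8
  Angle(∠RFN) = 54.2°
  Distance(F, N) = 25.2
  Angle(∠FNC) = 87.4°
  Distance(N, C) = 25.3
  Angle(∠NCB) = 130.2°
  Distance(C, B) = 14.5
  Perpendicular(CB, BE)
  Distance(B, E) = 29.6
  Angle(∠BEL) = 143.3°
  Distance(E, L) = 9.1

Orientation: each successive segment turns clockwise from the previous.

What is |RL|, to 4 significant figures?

12.14

R is at the origin; RF runs at 130.2° with length 8.8, so F = (-5.680, 6.721). ∠RFN = 54.2° gives FN at 4.400° from the x-axis; with |FN| = 25.2, N = (19.45, 8.655). ∠FNC = 87.4° gives NC at -88.20° from the x-axis; with |NC| = 25.3, C = (20.24, -16.63). ∠NCB = 130.2° gives CB at -138.0° from the x-axis; with |CB| = 14.5, B = (9.465, -26.34). CB is perpendicular to BE, so BE runs at 132.0°; with |BE| = 29.6, E = (-10.34, -4.338). ∠BEL = 143.3° gives EL at 95.30° from the x-axis; with |EL| = 9.1, L = (-11.18, 4.723). Then |RL| = |L − R| = 12.14.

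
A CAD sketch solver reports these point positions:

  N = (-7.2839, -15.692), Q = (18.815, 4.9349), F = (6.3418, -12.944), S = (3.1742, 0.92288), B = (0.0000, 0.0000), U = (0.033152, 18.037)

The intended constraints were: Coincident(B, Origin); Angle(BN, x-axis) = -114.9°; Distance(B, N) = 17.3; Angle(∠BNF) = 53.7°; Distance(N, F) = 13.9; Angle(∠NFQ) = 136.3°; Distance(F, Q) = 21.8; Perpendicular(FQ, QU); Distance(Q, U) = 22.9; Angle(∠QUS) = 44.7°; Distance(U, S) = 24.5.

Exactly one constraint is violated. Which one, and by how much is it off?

Distance(U, S) = 24.5 — off by 7.10.

B = (0.00, 0.00) ✓; BN at -114.9° ✓; |BN| = 17.30 ✓; ∠BNF = 53.70° ✓; |NF| = 13.90 ✓; ∠NFQ = 136.3° ✓; |FQ| = 21.80 ✓; ∠(FQ, QU) = 90.00° ✓; |QU| = 22.90 ✓; ∠QUS = 44.70° ✓; |US| = 17.40 ✗.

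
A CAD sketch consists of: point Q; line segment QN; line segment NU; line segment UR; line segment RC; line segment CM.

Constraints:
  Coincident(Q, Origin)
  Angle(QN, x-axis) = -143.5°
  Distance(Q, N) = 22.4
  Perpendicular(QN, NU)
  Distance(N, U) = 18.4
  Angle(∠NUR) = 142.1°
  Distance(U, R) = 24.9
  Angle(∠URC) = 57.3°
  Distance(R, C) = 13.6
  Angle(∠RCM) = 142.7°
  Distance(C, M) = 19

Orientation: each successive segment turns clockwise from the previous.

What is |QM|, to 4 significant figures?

11.04

Q is at the origin; QN runs at -143.5° with length 22.4, so N = (-18.01, -13.32). QN ⟂ NU, so NU runs at 126.5°; with |NU| = 18.4, U = (-28.95, 1.467). ∠NUR = 142.1° gives UR at 88.60° from the x-axis; with |UR| = 24.9, R = (-28.34, 26.36). ∠URC = 57.3° gives RC at -34.10° from the x-axis; with |RC| = 13.6, C = (-17.08, 18.73). ∠RCM = 142.7° gives CM at -71.40° from the x-axis; with |CM| = 19.0, M = (-11.02, 0.7272). Then |QM| = |M − Q| = 11.04.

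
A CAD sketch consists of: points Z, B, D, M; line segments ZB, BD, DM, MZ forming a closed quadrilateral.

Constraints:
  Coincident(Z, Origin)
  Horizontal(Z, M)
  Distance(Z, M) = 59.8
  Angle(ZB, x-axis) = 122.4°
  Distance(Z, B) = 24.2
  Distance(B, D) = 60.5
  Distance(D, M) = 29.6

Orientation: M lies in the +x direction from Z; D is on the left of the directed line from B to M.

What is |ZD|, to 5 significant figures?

54.269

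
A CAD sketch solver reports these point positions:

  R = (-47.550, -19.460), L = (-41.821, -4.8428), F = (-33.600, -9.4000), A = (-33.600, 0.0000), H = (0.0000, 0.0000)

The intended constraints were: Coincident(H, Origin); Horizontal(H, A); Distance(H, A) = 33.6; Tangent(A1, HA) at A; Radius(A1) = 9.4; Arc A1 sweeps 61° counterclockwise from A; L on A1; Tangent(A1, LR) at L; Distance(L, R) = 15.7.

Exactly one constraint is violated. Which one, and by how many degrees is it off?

Tangent(A1, LR) at L — off by 7.60°.

H = (0.00, 0.00) ✓; H.y = 0.00, A.y = 0.00 ✓; |HA| = 33.60 ✓; ∠(FA, AH) = 90.00° ✓; |FA| = 9.400 ✓; bearing(F→L) − bearing(F→A) = 61.00° ✓; |FL| = 9.400 ✓; ∠(FL, LR) = 82.40° ✗; |LR| = 15.70 ✓.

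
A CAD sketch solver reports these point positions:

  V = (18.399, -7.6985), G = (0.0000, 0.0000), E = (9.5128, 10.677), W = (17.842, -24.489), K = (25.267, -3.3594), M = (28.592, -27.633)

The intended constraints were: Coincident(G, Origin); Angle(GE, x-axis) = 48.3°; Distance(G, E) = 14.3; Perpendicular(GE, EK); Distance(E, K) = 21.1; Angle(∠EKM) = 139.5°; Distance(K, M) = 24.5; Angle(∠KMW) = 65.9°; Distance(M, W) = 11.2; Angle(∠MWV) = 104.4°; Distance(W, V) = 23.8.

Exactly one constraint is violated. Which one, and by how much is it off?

Distance(W, V) = 23.8 — off by 7.00.

G = (0.00, 0.00) ✓; GE at 48.30° ✓; |GE| = 14.30 ✓; ∠(GE, EK) = 90.00° ✓; |EK| = 21.10 ✓; ∠EKM = 139.5° ✓; |KM| = 24.50 ✓; ∠KMW = 65.90° ✓; |MW| = 11.20 ✓; ∠MWV = 104.4° ✓; |WV| = 16.80 ✗.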